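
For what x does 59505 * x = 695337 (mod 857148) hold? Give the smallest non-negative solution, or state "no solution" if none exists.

First find gcd(59505, 857148):
857148 = 14*59505 + 24078
59505 = 2*24078 + 11349
24078 = 2*11349 + 1380
11349 = 8*1380 + 309
1380 = 4*309 + 144
309 = 2*144 + 21
144 = 6*21 + 18
21 = 1*18 + 3
18 = 6*3 + 0
gcd = 3 and 3 | 695337, so solutions exist. Divide through by 3: 19835x ≡ 231779 (mod 285716).
Now find 19835⁻¹ mod 285716:
285716 = 14*19835 + 8026
19835 = 2*8026 + 3783
8026 = 2*3783 + 460
3783 = 8*460 + 103
460 = 4*103 + 48
103 = 2*48 + 7
48 = 6*7 + 6
7 = 1*6 + 1
6 = 6*1 + 0
Back-substitute:
1 = 7 − 6
1 = −48 + 7·7
1 = 7·103 − 15·48
1 = −15·460 + 67·103
1 = 67·3783 − 551·460
1 = −551·8026 + 1169·3783
1 = 1169·19835 − 2889·8026
1 = −2889·285716 + 41615·19835
So 19835⁻¹ ≡ 41615 (mod 285716).
Then x ≡ 41615·231779 ≡ 282357 (mod 285716); the smallest non-negative solution is x = 282357.

282357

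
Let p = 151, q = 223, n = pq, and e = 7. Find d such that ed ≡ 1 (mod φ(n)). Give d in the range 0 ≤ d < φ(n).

28543

φ(n) = (p−1)(q−1) = 150·222 = 33300.
Need d with 7·d ≡ 1 (mod 33300). Apply the extended Euclidean algorithm:
33300 = 4757*7 + 1
7 = 7*1 + 0
Back-substitute:
1 = 33300 − 4757·7
So 7·(-4757) ≡ 1 (mod 33300), hence d ≡ -4757 ≡ 28543 (mod 33300).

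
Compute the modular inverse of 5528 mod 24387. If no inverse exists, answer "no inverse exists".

5810

Extended Euclidean algorithm:
24387 = 4*5528 + 2275
5528 = 2*2275 + 978
2275 = 2*978 + 319
978 = 3*319 + 21
319 = 15*21 + 4
21 = 5*4 + 1
4 = 4*1 + 0
The gcd is 1. Working backward:
1 = 21 − 5·4
1 = −5·319 + 76·21
1 = 76·978 − 233·319
1 = −233·2275 + 542·978
1 = 542·5528 − 1317·2275
1 = −1317·24387 + 5810·5528
So 5528·5810 ≡ 1 (mod 24387).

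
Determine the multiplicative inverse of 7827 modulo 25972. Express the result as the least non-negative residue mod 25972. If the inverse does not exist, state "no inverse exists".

17975

gcd(25972, 7827) by repeated division:
25972 = 3·7827 + 2491
7827 = 3·2491 + 354
2491 = 7·354 + 13
354 = 27·13 + 3
13 = 4·3 + 1
3 = 3·1 + 0
gcd = 1, so the inverse exists. Back-substitute:
1 = 13 − 4·3
1 = −4·354 + 109·13
1 = 109·2491 − 767·354
1 = −767·7827 + 2410·2491
1 = 2410·25972 − 7997·7827
Thus 7827·(-7997) ≡ 1 (mod 25972); reducing, -7997 mod 25972 = 17975.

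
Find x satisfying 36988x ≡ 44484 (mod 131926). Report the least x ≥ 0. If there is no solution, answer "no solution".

61677

First find gcd(36988, 131926):
131926 = 3*36988 + 20962
36988 = 1*20962 + 16026
20962 = 1*16026 + 4936
16026 = 3*4936 + 1218
4936 = 4*1218 + 64
1218 = 19*64 + 2
64 = 32*2 + 0
gcd = 2 and 2 | 44484, so solutions exist. Divide through by 2: 18494x ≡ 22242 (mod 65963).
Now find 18494⁻¹ mod 65963:
65963 = 3*18494 + 10481
18494 = 1*10481 + 8013
10481 = 1*8013 + 2468
8013 = 3*2468 + 609
2468 = 4*609 + 32
609 = 19*32 + 1
32 = 32*1 + 0
Back-substitute:
1 = 609 − 19·32
1 = −19·2468 + 77·609
1 = 77·8013 − 250·2468
1 = −250·10481 + 327·8013
1 = 327·18494 − 577·10481
1 = −577·65963 + 2058·18494
So 18494⁻¹ ≡ 2058 (mod 65963).
Then x ≡ 2058·22242 ≡ 61677 (mod 65963); the smallest non-negative solution is x = 61677.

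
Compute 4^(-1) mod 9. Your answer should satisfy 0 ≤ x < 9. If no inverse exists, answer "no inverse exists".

Extended Euclidean algorithm:
9 = 2·4 + 1
4 = 4·1 + 0
gcd = 1, so the inverse exists. Back-substitute:
1 = 9 − 2·4
Thus 4·(-2) ≡ 1 (mod 9); reducing, -2 mod 9 = 7.

7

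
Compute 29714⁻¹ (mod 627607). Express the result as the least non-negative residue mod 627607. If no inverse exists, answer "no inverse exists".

gcd(627607, 29714) by repeated division:
627607 = 21×29714 + 3613
29714 = 8×3613 + 810
3613 = 4×810 + 373
810 = 2×373 + 64
373 = 5×64 + 53
64 = 1×53 + 11
53 = 4×11 + 9
11 = 1×9 + 2
9 = 4×2 + 1
2 = 2×1 + 0
gcd = 1, so the inverse exists. Back-substitute:
1 = 9 − 4·2
1 = −4·11 + 5·9
1 = 5·53 − 24·11
1 = −24·64 + 29·53
1 = 29·373 − 169·64
1 = −169·810 + 367·373
1 = 367·3613 − 1637·810
1 = −1637·29714 + 13463·3613
1 = 13463·627607 − 284360·29714
Hence 29714⁻¹ ≡ -284360 ≡ 343247 (mod 627607).

343247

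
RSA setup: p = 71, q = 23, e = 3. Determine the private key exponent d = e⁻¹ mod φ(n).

φ(n) = (p−1)(q−1) = 70·22 = 1540.
Need d with 3·d ≡ 1 (mod 1540). Apply the extended Euclidean algorithm:
1540 = 513×3 + 1
3 = 3×1 + 0
Back-substitute:
1 = 1540 − 513·3
So 3·(-513) ≡ 1 (mod 1540), hence d ≡ -513 ≡ 1027 (mod 1540).

1027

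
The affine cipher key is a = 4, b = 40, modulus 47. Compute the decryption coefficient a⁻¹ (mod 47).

12

Extended Euclidean algorithm:
47 = 11·4 + 3
4 = 1·3 + 1
3 = 3·1 + 0
Since gcd(4, 47) = 1, back-substitute to write 1 as a combination:
1 = 4 − 3
1 = −47 + 12·4
So 4·12 ≡ 1 (mod 47).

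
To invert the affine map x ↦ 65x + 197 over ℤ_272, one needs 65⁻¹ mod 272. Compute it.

113

Run Euclid on (272, 65):
272 = 4×65 + 12
65 = 5×12 + 5
12 = 2×5 + 2
5 = 2×2 + 1
2 = 2×1 + 0
Since gcd(65, 272) = 1, back-substitute to write 1 as a combination:
1 = 5 − 2·2
1 = −2·12 + 5·5
1 = 5·65 − 27·12
1 = −27·272 + 113·65
So 65·113 ≡ 1 (mod 272).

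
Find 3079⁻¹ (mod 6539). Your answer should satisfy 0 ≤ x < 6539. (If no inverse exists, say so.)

Run Euclid on (6539, 3079):
6539 = 2·3079 + 381
3079 = 8·381 + 31
381 = 12·31 + 9
31 = 3·9 + 4
9 = 2·4 + 1
4 = 4·1 + 0
gcd = 1, so the inverse exists. Back-substitute:
1 = 9 − 2·4
1 = −2·31 + 7·9
1 = 7·381 − 86·31
1 = −86·3079 + 695·381
1 = 695·6539 − 1476·3079
Thus 3079·(-1476) ≡ 1 (mod 6539); reducing, -1476 mod 6539 = 5063.

5063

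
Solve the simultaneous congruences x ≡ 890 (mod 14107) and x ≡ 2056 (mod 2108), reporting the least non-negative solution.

22656732

Write x = 890 + 14107·k. Then 14107·k ≡ 2056 − 890 ≡ 1166 (mod 2108).
Need 14107⁻¹ mod 2108. Extended Euclid on (2108, 1459):
2108 = 1*1459 + 649
1459 = 2*649 + 161
649 = 4*161 + 5
161 = 32*5 + 1
5 = 5*1 + 0
Back-substitute:
1 = 161 − 32·5
1 = −32·649 + 129·161
1 = 129·1459 − 290·649
1 = −290·2108 + 419·1459
14107⁻¹ ≡ 419 (mod 2108), so k ≡ 419·1166 ≡ 1606 (mod 2108).
x = 890 + 14107·1606 = 22656732.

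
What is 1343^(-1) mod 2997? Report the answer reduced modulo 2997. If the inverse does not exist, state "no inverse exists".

gcd(2997, 1343) by repeated division:
2997 = 2×1343 + 311
1343 = 4×311 + 99
311 = 3×99 + 14
99 = 7×14 + 1
14 = 14×1 + 0
Since gcd(1343, 2997) = 1, back-substitute to write 1 as a combination:
1 = 99 − 7·14
1 = −7·311 + 22·99
1 = 22·1343 − 95·311
1 = −95·2997 + 212·1343
So 1343·212 ≡ 1 (mod 2997).

212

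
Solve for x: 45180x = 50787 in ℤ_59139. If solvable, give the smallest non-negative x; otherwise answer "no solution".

First find gcd(45180, 59139):
59139 = 1·45180 + 13959
45180 = 3·13959 + 3303
13959 = 4·3303 + 747
3303 = 4·747 + 315
747 = 2·315 + 117
315 = 2·117 + 81
117 = 1·81 + 36
81 = 2·36 + 9
36 = 4·9 + 0
gcd = 9 and 9 | 50787, so solutions exist. Divide through by 9: 5020x ≡ 5643 (mod 6571).
Now find 5020⁻¹ mod 6571:
6571 = 1·5020 + 1551
5020 = 3·1551 + 367
1551 = 4·367 + 83
367 = 4·83 + 35
83 = 2·35 + 13
35 = 2·13 + 9
13 = 1·9 + 4
9 = 2·4 + 1
4 = 4·1 + 0
Back-substitute:
1 = 9 − 2·4
1 = −2·13 + 3·9
1 = 3·35 − 8·13
1 = −8·83 + 19·35
1 = 19·367 − 84·83
1 = −84·1551 + 355·367
1 = 355·5020 − 1149·1551
1 = −1149·6571 + 1504·5020
So 5020⁻¹ ≡ 1504 (mod 6571).
Then x ≡ 1504·5643 ≡ 3911 (mod 6571); the smallest non-negative solution is x = 3911.

3911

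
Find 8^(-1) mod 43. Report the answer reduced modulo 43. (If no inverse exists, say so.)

27

gcd(43, 8) by repeated division:
43 = 5×8 + 3
8 = 2×3 + 2
3 = 1×2 + 1
2 = 2×1 + 0
gcd = 1, so the inverse exists. Back-substitute:
1 = 3 − 2
1 = −8 + 3·3
1 = 3·43 − 16·8
Hence 8⁻¹ ≡ -16 ≡ 27 (mod 43).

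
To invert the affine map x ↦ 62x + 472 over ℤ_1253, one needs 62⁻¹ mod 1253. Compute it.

Extended Euclidean algorithm:
1253 = 20·62 + 13
62 = 4·13 + 10
13 = 1·10 + 3
10 = 3·3 + 1
3 = 3·1 + 0
The gcd is 1. Working backward:
1 = 10 − 3·3
1 = −3·13 + 4·10
1 = 4·62 − 19·13
1 = −19·1253 + 384·62
So 62·384 ≡ 1 (mod 1253).

384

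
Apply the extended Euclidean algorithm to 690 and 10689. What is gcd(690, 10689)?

Repeated division:
10689 = 15×690 + 339
690 = 2×339 + 12
339 = 28×12 + 3
12 = 4×3 + 0
gcd(690, 10689) = 3.
Working backward:
3 = 339 − 28·12
3 = −28·690 + 57·339
3 = 57·10689 − 883·690
So 3 = (57)·10689 + (-883)·690.

3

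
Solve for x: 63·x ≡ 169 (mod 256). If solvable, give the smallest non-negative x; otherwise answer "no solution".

First find gcd(63, 256):
256 = 4·63 + 4
63 = 15·4 + 3
4 = 1·3 + 1
3 = 3·1 + 0
gcd = 1, so a unique solution mod 256 exists.
Back-substitute for the Bézout coefficients:
1 = 4 − 3
1 = −63 + 16·4
1 = 16·256 − 65·63
So 63·(-65) ≡ 1 (mod 256), giving 63⁻¹ ≡ 191.
x ≡ 63⁻¹·169 ≡ 191·169 ≡ 23 (mod 256).

23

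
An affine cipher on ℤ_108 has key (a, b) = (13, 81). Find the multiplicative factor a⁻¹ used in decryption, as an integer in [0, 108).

25

gcd(108, 13) by repeated division:
108 = 8×13 + 4
13 = 3×4 + 1
4 = 4×1 + 0
The gcd is 1. Working backward:
1 = 13 − 3·4
1 = −3·108 + 25·13
So 13·25 ≡ 1 (mod 108).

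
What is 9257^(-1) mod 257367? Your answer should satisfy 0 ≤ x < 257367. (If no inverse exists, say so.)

250472

gcd(257367, 9257) by repeated division:
257367 = 27×9257 + 7428
9257 = 1×7428 + 1829
7428 = 4×1829 + 112
1829 = 16×112 + 37
112 = 3×37 + 1
37 = 37×1 + 0
The gcd is 1. Working backward:
1 = 112 − 3·37
1 = −3·1829 + 49·112
1 = 49·7428 − 199·1829
1 = −199·9257 + 248·7428
1 = 248·257367 − 6895·9257
Thus 9257·(-6895) ≡ 1 (mod 257367); reducing, -6895 mod 257367 = 250472.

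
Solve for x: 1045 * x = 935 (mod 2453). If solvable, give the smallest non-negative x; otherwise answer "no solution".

First find gcd(1045, 2453):
2453 = 2*1045 + 363
1045 = 2*363 + 319
363 = 1*319 + 44
319 = 7*44 + 11
44 = 4*11 + 0
gcd = 11 and 11 | 935, so solutions exist. Divide through by 11: 95x ≡ 85 (mod 223).
Now find 95⁻¹ mod 223:
223 = 2*95 + 33
95 = 2*33 + 29
33 = 1*29 + 4
29 = 7*4 + 1
4 = 4*1 + 0
Back-substitute:
1 = 29 − 7·4
1 = −7·33 + 8·29
1 = 8·95 − 23·33
1 = −23·223 + 54·95
So 95⁻¹ ≡ 54 (mod 223).
Then x ≡ 54·85 ≡ 130 (mod 223); the smallest non-negative solution is x = 130.

130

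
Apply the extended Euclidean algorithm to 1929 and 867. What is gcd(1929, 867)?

Euclidean algorithm:
1929 = 2×867 + 195
867 = 4×195 + 87
195 = 2×87 + 21
87 = 4×21 + 3
21 = 7×3 + 0
gcd(1929, 867) = 3.
Back-substituting:
3 = 87 − 4·21
3 = −4·195 + 9·87
3 = 9·867 − 40·195
3 = −40·1929 + 89·867
So 3 = (-40)·1929 + (89)·867.

3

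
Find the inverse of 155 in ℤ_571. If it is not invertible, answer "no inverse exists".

Apply the Euclidean algorithm to 571 and 155:
571 = 3×155 + 106
155 = 1×106 + 49
106 = 2×49 + 8
49 = 6×8 + 1
8 = 8×1 + 0
gcd = 1, so the inverse exists. Back-substitute:
1 = 49 − 6·8
1 = −6·106 + 13·49
1 = 13·155 − 19·106
1 = −19·571 + 70·155
So 155·70 ≡ 1 (mod 571).

70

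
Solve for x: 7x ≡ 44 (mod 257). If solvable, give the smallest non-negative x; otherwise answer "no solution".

43

First find gcd(7, 257):
257 = 36*7 + 5
7 = 1*5 + 2
5 = 2*2 + 1
2 = 2*1 + 0
gcd = 1, so a unique solution mod 257 exists.
Back-substitute for the Bézout coefficients:
1 = 5 − 2·2
1 = −2·7 + 3·5
1 = 3·257 − 110·7
So 7·(-110) ≡ 1 (mod 257), giving 7⁻¹ ≡ 147.
x ≡ 7⁻¹·44 ≡ 147·44 ≡ 43 (mod 257).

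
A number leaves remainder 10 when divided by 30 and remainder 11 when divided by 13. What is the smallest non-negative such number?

Write x = 10 + 30·k. Then 30·k ≡ 11 − 10 ≡ 1 (mod 13).
Need 30⁻¹ mod 13. Extended Euclid on (13, 4):
13 = 3·4 + 1
4 = 4·1 + 0
Back-substitute:
1 = 13 − 3·4
30⁻¹ ≡ 10 (mod 13), so k ≡ 10·1 ≡ 10 (mod 13).
x = 10 + 30·10 = 310.

310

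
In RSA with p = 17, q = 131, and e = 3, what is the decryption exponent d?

1387

φ(n) = (p−1)(q−1) = 16·130 = 2080.
Need d with 3·d ≡ 1 (mod 2080). Apply the extended Euclidean algorithm:
2080 = 693×3 + 1
3 = 3×1 + 0
Back-substitute:
1 = 2080 − 693·3
So 3·(-693) ≡ 1 (mod 2080), hence d ≡ -693 ≡ 1387 (mod 2080).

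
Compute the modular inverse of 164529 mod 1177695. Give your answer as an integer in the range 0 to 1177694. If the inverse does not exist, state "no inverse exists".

no inverse exists

Compute gcd(164529, 1177695):
1177695 = 7·164529 + 25992
164529 = 6·25992 + 8577
25992 = 3·8577 + 261
8577 = 32·261 + 225
261 = 1·225 + 36
225 = 6·36 + 9
36 = 4·9 + 0
Since gcd = 9 > 1, 164529 is not a unit mod 1177695.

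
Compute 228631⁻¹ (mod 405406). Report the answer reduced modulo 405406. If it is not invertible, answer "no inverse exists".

gcd(405406, 228631) by repeated division:
405406 = 1*228631 + 176775
228631 = 1*176775 + 51856
176775 = 3*51856 + 21207
51856 = 2*21207 + 9442
21207 = 2*9442 + 2323
9442 = 4*2323 + 150
2323 = 15*150 + 73
150 = 2*73 + 4
73 = 18*4 + 1
4 = 4*1 + 0
The gcd is 1. Working backward:
1 = 73 − 18·4
1 = −18·150 + 37·73
1 = 37·2323 − 573·150
1 = −573·9442 + 2329·2323
1 = 2329·21207 − 5231·9442
1 = −5231·51856 + 12791·21207
1 = 12791·176775 − 43604·51856
1 = −43604·228631 + 56395·176775
1 = 56395·405406 − 99999·228631
Thus 228631·(-99999) ≡ 1 (mod 405406); reducing, -99999 mod 405406 = 305407.

305407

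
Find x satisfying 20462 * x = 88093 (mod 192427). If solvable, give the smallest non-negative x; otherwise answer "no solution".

77466

First find gcd(20462, 192427):
192427 = 9·20462 + 8269
20462 = 2·8269 + 3924
8269 = 2·3924 + 421
3924 = 9·421 + 135
421 = 3·135 + 16
135 = 8·16 + 7
16 = 2·7 + 2
7 = 3·2 + 1
2 = 2·1 + 0
gcd = 1, so a unique solution mod 192427 exists.
Back-substitute for the Bézout coefficients:
1 = 7 − 3·2
1 = −3·16 + 7·7
1 = 7·135 − 59·16
1 = −59·421 + 184·135
1 = 184·3924 − 1715·421
1 = −1715·8269 + 3614·3924
1 = 3614·20462 − 8943·8269
1 = −8943·192427 + 84101·20462
So 20462·(84101) ≡ 1 (mod 192427), giving 20462⁻¹ ≡ 84101.
x ≡ 20462⁻¹·88093 ≡ 84101·88093 ≡ 77466 (mod 192427).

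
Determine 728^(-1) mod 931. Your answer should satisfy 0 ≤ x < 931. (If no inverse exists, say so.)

Euclidean algorithm on 931, 728:
931 = 1·728 + 203
728 = 3·203 + 119
203 = 1·119 + 84
119 = 1·84 + 35
84 = 2·35 + 14
35 = 2·14 + 7
14 = 2·7 + 0
gcd(728, 931) = 7 ≠ 1, so 728 has no multiplicative inverse modulo 931.

no inverse exists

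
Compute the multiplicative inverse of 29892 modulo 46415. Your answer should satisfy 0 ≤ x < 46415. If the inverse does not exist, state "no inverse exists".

gcd(46415, 29892) by repeated division:
46415 = 1·29892 + 16523
29892 = 1·16523 + 13369
16523 = 1·13369 + 3154
13369 = 4·3154 + 753
3154 = 4·753 + 142
753 = 5·142 + 43
142 = 3·43 + 13
43 = 3·13 + 4
13 = 3·4 + 1
4 = 4·1 + 0
Since gcd(29892, 46415) = 1, back-substitute to write 1 as a combination:
1 = 13 − 3·4
1 = −3·43 + 10·13
1 = 10·142 − 33·43
1 = −33·753 + 175·142
1 = 175·3154 − 733·753
1 = −733·13369 + 3107·3154
1 = 3107·16523 − 3840·13369
1 = −3840·29892 + 6947·16523
1 = 6947·46415 − 10787·29892
Hence 29892⁻¹ ≡ -10787 ≡ 35628 (mod 46415).

35628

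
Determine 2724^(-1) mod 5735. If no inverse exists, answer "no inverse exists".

1139

Apply the Euclidean algorithm to 5735 and 2724:
5735 = 2×2724 + 287
2724 = 9×287 + 141
287 = 2×141 + 5
141 = 28×5 + 1
5 = 5×1 + 0
The gcd is 1. Working backward:
1 = 141 − 28·5
1 = −28·287 + 57·141
1 = 57·2724 − 541·287
1 = −541·5735 + 1139·2724
So 2724·1139 ≡ 1 (mod 5735).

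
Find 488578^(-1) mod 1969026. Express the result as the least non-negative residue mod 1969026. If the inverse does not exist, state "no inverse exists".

Euclidean algorithm on 1969026, 488578:
1969026 = 4·488578 + 14714
488578 = 33·14714 + 3016
14714 = 4·3016 + 2650
3016 = 1·2650 + 366
2650 = 7·366 + 88
366 = 4·88 + 14
88 = 6·14 + 4
14 = 3·4 + 2
4 = 2·2 + 0
gcd(488578, 1969026) = 2 ≠ 1, so 488578 has no multiplicative inverse modulo 1969026.

no inverse exists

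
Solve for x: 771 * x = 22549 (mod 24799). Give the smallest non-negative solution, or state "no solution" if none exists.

First find gcd(771, 24799):
24799 = 32×771 + 127
771 = 6×127 + 9
127 = 14×9 + 1
9 = 9×1 + 0
gcd = 1, so a unique solution mod 24799 exists.
Back-substitute for the Bézout coefficients:
1 = 127 − 14·9
1 = −14·771 + 85·127
1 = 85·24799 − 2734·771
So 771·(-2734) ≡ 1 (mod 24799), giving 771⁻¹ ≡ 22065.
x ≡ 771⁻¹·22549 ≡ 22065·22549 ≡ 1348 (mod 24799).

1348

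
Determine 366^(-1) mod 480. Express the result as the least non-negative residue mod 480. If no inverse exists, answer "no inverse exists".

no inverse exists

Compute gcd(366, 480):
480 = 1×366 + 114
366 = 3×114 + 24
114 = 4×24 + 18
24 = 1×18 + 6
18 = 3×6 + 0
gcd(366, 480) = 6 ≠ 1, so 366 has no multiplicative inverse modulo 480.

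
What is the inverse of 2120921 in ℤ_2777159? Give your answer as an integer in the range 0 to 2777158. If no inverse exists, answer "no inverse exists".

Euclidean algorithm on 2777159, 2120921:
2777159 = 1*2120921 + 656238
2120921 = 3*656238 + 152207
656238 = 4*152207 + 47410
152207 = 3*47410 + 9977
47410 = 4*9977 + 7502
9977 = 1*7502 + 2475
7502 = 3*2475 + 77
2475 = 32*77 + 11
77 = 7*11 + 0
gcd(2120921, 2777159) = 11 ≠ 1, so 2120921 has no multiplicative inverse modulo 2777159.

no inverse exists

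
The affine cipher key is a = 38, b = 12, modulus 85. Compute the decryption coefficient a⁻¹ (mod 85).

47

Apply the Euclidean algorithm to 85 and 38:
85 = 2×38 + 9
38 = 4×9 + 2
9 = 4×2 + 1
2 = 2×1 + 0
The gcd is 1. Working backward:
1 = 9 − 4·2
1 = −4·38 + 17·9
1 = 17·85 − 38·38
Thus 38·(-38) ≡ 1 (mod 85); reducing, -38 mod 85 = 47.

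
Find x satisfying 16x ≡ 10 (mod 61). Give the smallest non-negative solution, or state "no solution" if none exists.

54

First find gcd(16, 61):
61 = 3·16 + 13
16 = 1·13 + 3
13 = 4·3 + 1
3 = 3·1 + 0
gcd = 1, so a unique solution mod 61 exists.
Back-substitute for the Bézout coefficients:
1 = 13 − 4·3
1 = −4·16 + 5·13
1 = 5·61 − 19·16
So 16·(-19) ≡ 1 (mod 61), giving 16⁻¹ ≡ 42.
x ≡ 16⁻¹·10 ≡ 42·10 ≡ 54 (mod 61).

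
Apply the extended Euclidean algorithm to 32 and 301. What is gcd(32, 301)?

1

Euclidean algorithm:
301 = 9*32 + 13
32 = 2*13 + 6
13 = 2*6 + 1
6 = 6*1 + 0
gcd(32, 301) = 1.
Working backward:
1 = 13 − 2·6
1 = −2·32 + 5·13
1 = 5·301 − 47·32
So 1 = (5)·301 + (-47)·32.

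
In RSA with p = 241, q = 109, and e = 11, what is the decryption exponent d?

18851

φ(n) = (p−1)(q−1) = 240·108 = 25920.
Need d with 11·d ≡ 1 (mod 25920). Apply the extended Euclidean algorithm:
25920 = 2356*11 + 4
11 = 2*4 + 3
4 = 1*3 + 1
3 = 3*1 + 0
Back-substitute:
1 = 4 − 3
1 = −11 + 3·4
1 = 3·25920 − 7069·11
So 11·(-7069) ≡ 1 (mod 25920), hence d ≡ -7069 ≡ 18851 (mod 25920).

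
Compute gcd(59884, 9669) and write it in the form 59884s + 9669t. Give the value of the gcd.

11

Apply Euclid's algorithm to 59884 and 9669:
59884 = 6*9669 + 1870
9669 = 5*1870 + 319
1870 = 5*319 + 275
319 = 1*275 + 44
275 = 6*44 + 11
44 = 4*11 + 0
gcd(59884, 9669) = 11.
Express as a combination:
11 = 275 − 6·44
11 = −6·319 + 7·275
11 = 7·1870 − 41·319
11 = −41·9669 + 212·1870
11 = 212·59884 − 1313·9669
So 11 = (212)·59884 + (-1313)·9669.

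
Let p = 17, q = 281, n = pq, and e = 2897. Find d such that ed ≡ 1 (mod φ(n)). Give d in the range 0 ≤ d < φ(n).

φ(n) = (p−1)(q−1) = 16·280 = 4480.
Need d with 2897·d ≡ 1 (mod 4480). Apply the extended Euclidean algorithm:
4480 = 1·2897 + 1583
2897 = 1·1583 + 1314
1583 = 1·1314 + 269
1314 = 4·269 + 238
269 = 1·238 + 31
238 = 7·31 + 21
31 = 1·21 + 10
21 = 2·10 + 1
10 = 10·1 + 0
Back-substitute:
1 = 21 − 2·10
1 = −2·31 + 3·21
1 = 3·238 − 23·31
1 = −23·269 + 26·238
1 = 26·1314 − 127·269
1 = −127·1583 + 153·1314
1 = 153·2897 − 280·1583
1 = −280·4480 + 433·2897
So 2897·433 ≡ 1 (mod 4480), hence d = 433.

433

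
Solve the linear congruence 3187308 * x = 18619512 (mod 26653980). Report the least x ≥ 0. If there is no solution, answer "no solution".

1227944

First find gcd(3187308, 26653980):
26653980 = 8·3187308 + 1155516
3187308 = 2·1155516 + 876276
1155516 = 1·876276 + 279240
876276 = 3·279240 + 38556
279240 = 7·38556 + 9348
38556 = 4·9348 + 1164
9348 = 8·1164 + 36
1164 = 32·36 + 12
36 = 3·12 + 0
gcd = 12 and 12 | 18619512, so solutions exist. Divide through by 12: 265609x ≡ 1551626 (mod 2221165).
Now find 265609⁻¹ mod 2221165:
2221165 = 8×265609 + 96293
265609 = 2×96293 + 73023
96293 = 1×73023 + 23270
73023 = 3×23270 + 3213
23270 = 7×3213 + 779
3213 = 4×779 + 97
779 = 8×97 + 3
97 = 32×3 + 1
3 = 3×1 + 0
Back-substitute:
1 = 97 − 32·3
1 = −32·779 + 257·97
1 = 257·3213 − 1060·779
1 = −1060·23270 + 7677·3213
1 = 7677·73023 − 24091·23270
1 = −24091·96293 + 31768·73023
1 = 31768·265609 − 87627·96293
1 = −87627·2221165 + 732784·265609
So 265609⁻¹ ≡ 732784 (mod 2221165).
Then x ≡ 732784·1551626 ≡ 1227944 (mod 2221165); the smallest non-negative solution is x = 1227944.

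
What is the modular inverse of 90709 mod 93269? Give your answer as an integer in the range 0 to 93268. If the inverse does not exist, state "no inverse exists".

Run Euclid on (93269, 90709):
93269 = 1*90709 + 2560
90709 = 35*2560 + 1109
2560 = 2*1109 + 342
1109 = 3*342 + 83
342 = 4*83 + 10
83 = 8*10 + 3
10 = 3*3 + 1
3 = 3*1 + 0
gcd = 1, so the inverse exists. Back-substitute:
1 = 10 − 3·3
1 = −3·83 + 25·10
1 = 25·342 − 103·83
1 = −103·1109 + 334·342
1 = 334·2560 − 771·1109
1 = −771·90709 + 27319·2560
1 = 27319·93269 − 28090·90709
Hence 90709⁻¹ ≡ -28090 ≡ 65179 (mod 93269).

65179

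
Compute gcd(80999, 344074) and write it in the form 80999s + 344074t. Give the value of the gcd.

1

Apply Euclid's algorithm to 344074 and 80999:
344074 = 4×80999 + 20078
80999 = 4×20078 + 687
20078 = 29×687 + 155
687 = 4×155 + 67
155 = 2×67 + 21
67 = 3×21 + 4
21 = 5×4 + 1
4 = 4×1 + 0
gcd(80999, 344074) = 1.
Express as a combination:
1 = 21 − 5·4
1 = −5·67 + 16·21
1 = 16·155 − 37·67
1 = −37·687 + 164·155
1 = 164·20078 − 4793·687
1 = −4793·80999 + 19336·20078
1 = 19336·344074 − 82137·80999
So 1 = (19336)·344074 + (-82137)·80999.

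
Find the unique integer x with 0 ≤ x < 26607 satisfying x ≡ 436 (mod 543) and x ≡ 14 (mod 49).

9667

Write x = 436 + 543·k. Then 543·k ≡ 14 − 436 ≡ 19 (mod 49).
Need 543⁻¹ mod 49. Extended Euclid on (49, 4):
49 = 12*4 + 1
4 = 4*1 + 0
Back-substitute:
1 = 49 − 12·4
543⁻¹ ≡ 37 (mod 49), so k ≡ 37·19 ≡ 17 (mod 49).
x = 436 + 543·17 = 9667.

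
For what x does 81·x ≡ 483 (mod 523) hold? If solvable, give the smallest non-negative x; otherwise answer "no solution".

First find gcd(81, 523):
523 = 6·81 + 37
81 = 2·37 + 7
37 = 5·7 + 2
7 = 3·2 + 1
2 = 2·1 + 0
gcd = 1, so a unique solution mod 523 exists.
Back-substitute for the Bézout coefficients:
1 = 7 − 3·2
1 = −3·37 + 16·7
1 = 16·81 − 35·37
1 = −35·523 + 226·81
So 81·(226) ≡ 1 (mod 523), giving 81⁻¹ ≡ 226.
x ≡ 81⁻¹·483 ≡ 226·483 ≡ 374 (mod 523).

374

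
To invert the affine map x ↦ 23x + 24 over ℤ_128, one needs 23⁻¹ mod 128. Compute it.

Run Euclid on (128, 23):
128 = 5×23 + 13
23 = 1×13 + 10
13 = 1×10 + 3
10 = 3×3 + 1
3 = 3×1 + 0
Since gcd(23, 128) = 1, back-substitute to write 1 as a combination:
1 = 10 − 3·3
1 = −3·13 + 4·10
1 = 4·23 − 7·13
1 = −7·128 + 39·23
So 23·39 ≡ 1 (mod 128).

39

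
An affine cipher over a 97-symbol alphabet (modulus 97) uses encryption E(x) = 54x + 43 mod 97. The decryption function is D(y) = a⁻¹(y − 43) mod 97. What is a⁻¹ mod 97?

Run Euclid on (97, 54):
97 = 1·54 + 43
54 = 1·43 + 11
43 = 3·11 + 10
11 = 1·10 + 1
10 = 10·1 + 0
gcd = 1, so the inverse exists. Back-substitute:
1 = 11 − 10
1 = −43 + 4·11
1 = 4·54 − 5·43
1 = −5·97 + 9·54
So 54·9 ≡ 1 (mod 97).

9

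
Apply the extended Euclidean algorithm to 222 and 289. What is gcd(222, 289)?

1

Euclidean algorithm:
289 = 1×222 + 67
222 = 3×67 + 21
67 = 3×21 + 4
21 = 5×4 + 1
4 = 4×1 + 0
gcd(222, 289) = 1.
Back-substituting:
1 = 21 − 5·4
1 = −5·67 + 16·21
1 = 16·222 − 53·67
1 = −53·289 + 69·222
So 1 = (-53)·289 + (69)·222.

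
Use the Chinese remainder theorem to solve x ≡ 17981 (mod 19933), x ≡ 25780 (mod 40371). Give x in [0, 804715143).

474263917

Write x = 17981 + 19933·k. Then 19933·k ≡ 25780 − 17981 ≡ 7799 (mod 40371).
Need 19933⁻¹ mod 40371. Extended Euclid on (40371, 19933):
40371 = 2·19933 + 505
19933 = 39·505 + 238
505 = 2·238 + 29
238 = 8·29 + 6
29 = 4·6 + 5
6 = 1·5 + 1
5 = 5·1 + 0
Back-substitute:
1 = 6 − 5
1 = −29 + 5·6
1 = 5·238 − 41·29
1 = −41·505 + 87·238
1 = 87·19933 − 3434·505
1 = −3434·40371 + 6955·19933
19933⁻¹ ≡ 6955 (mod 40371), so k ≡ 6955·7799 ≡ 23792 (mod 40371).
x = 17981 + 19933·23792 = 474263917.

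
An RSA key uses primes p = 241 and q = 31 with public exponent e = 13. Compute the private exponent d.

φ(n) = (p−1)(q−1) = 240·30 = 7200.
Need d with 13·d ≡ 1 (mod 7200). Apply the extended Euclidean algorithm:
7200 = 553×13 + 11
13 = 1×11 + 2
11 = 5×2 + 1
2 = 2×1 + 0
Back-substitute:
1 = 11 − 5·2
1 = −5·13 + 6·11
1 = 6·7200 − 3323·13
So 13·(-3323) ≡ 1 (mod 7200), hence d ≡ -3323 ≡ 3877 (mod 7200).

3877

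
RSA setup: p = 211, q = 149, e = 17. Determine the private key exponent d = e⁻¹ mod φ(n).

7313

φ(n) = (p−1)(q−1) = 210·148 = 31080.
Need d with 17·d ≡ 1 (mod 31080). Apply the extended Euclidean algorithm:
31080 = 1828·17 + 4
17 = 4·4 + 1
4 = 4·1 + 0
Back-substitute:
1 = 17 − 4·4
1 = −4·31080 + 7313·17
So 17·7313 ≡ 1 (mod 31080), hence d = 7313.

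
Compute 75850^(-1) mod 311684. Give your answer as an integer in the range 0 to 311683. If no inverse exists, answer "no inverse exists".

no inverse exists

Compute gcd(75850, 311684):
311684 = 4·75850 + 8284
75850 = 9·8284 + 1294
8284 = 6·1294 + 520
1294 = 2·520 + 254
520 = 2·254 + 12
254 = 21·12 + 2
12 = 6·2 + 0
Since gcd = 2 > 1, 75850 is not a unit mod 311684.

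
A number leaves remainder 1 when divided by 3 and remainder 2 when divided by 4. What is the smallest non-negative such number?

10

Write x = 1 + 3·k. Then 3·k ≡ 2 − 1 ≡ 1 (mod 4).
Need 3⁻¹ mod 4. Extended Euclid on (4, 3):
4 = 1·3 + 1
3 = 3·1 + 0
Back-substitute:
1 = 4 − 3
3⁻¹ ≡ 3 (mod 4), so k ≡ 3·1 ≡ 3 (mod 4).
x = 1 + 3·3 = 10.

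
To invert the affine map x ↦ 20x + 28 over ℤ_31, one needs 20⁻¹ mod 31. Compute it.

14

Apply the Euclidean algorithm to 31 and 20:
31 = 1·20 + 11
20 = 1·11 + 9
11 = 1·9 + 2
9 = 4·2 + 1
2 = 2·1 + 0
gcd = 1, so the inverse exists. Back-substitute:
1 = 9 − 4·2
1 = −4·11 + 5·9
1 = 5·20 − 9·11
1 = −9·31 + 14·20
So 20·14 ≡ 1 (mod 31).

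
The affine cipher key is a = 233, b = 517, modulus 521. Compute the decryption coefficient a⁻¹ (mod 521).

161

Apply the Euclidean algorithm to 521 and 233:
521 = 2*233 + 55
233 = 4*55 + 13
55 = 4*13 + 3
13 = 4*3 + 1
3 = 3*1 + 0
Since gcd(233, 521) = 1, back-substitute to write 1 as a combination:
1 = 13 − 4·3
1 = −4·55 + 17·13
1 = 17·233 − 72·55
1 = −72·521 + 161·233
So 233·161 ≡ 1 (mod 521).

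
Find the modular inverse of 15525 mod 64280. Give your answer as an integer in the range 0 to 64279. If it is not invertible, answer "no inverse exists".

no inverse exists

Euclidean algorithm on 64280, 15525:
64280 = 4*15525 + 2180
15525 = 7*2180 + 265
2180 = 8*265 + 60
265 = 4*60 + 25
60 = 2*25 + 10
25 = 2*10 + 5
10 = 2*5 + 0
The gcd is 5, not 1, hence no inverse exists.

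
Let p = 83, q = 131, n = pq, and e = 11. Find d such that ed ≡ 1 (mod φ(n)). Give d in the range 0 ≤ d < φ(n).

φ(n) = (p−1)(q−1) = 82·130 = 10660.
Need d with 11·d ≡ 1 (mod 10660). Apply the extended Euclidean algorithm:
10660 = 969×11 + 1
11 = 11×1 + 0
Back-substitute:
1 = 10660 − 969·11
So 11·(-969) ≡ 1 (mod 10660), hence d ≡ -969 ≡ 9691 (mod 10660).

9691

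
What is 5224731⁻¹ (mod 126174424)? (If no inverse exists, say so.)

Apply the Euclidean algorithm to 126174424 and 5224731:
126174424 = 24·5224731 + 780880
5224731 = 6·780880 + 539451
780880 = 1·539451 + 241429
539451 = 2·241429 + 56593
241429 = 4·56593 + 15057
56593 = 3·15057 + 11422
15057 = 1·11422 + 3635
11422 = 3·3635 + 517
3635 = 7·517 + 16
517 = 32·16 + 5
16 = 3·5 + 1
5 = 5·1 + 0
The gcd is 1. Working backward:
1 = 16 − 3·5
1 = −3·517 + 97·16
1 = 97·3635 − 682·517
1 = −682·11422 + 2143·3635
1 = 2143·15057 − 2825·11422
1 = −2825·56593 + 10618·15057
1 = 10618·241429 − 45297·56593
1 = −45297·539451 + 101212·241429
1 = 101212·780880 − 146509·539451
1 = −146509·5224731 + 980266·780880
1 = 980266·126174424 − 23672893·5224731
Hence 5224731⁻¹ ≡ -23672893 ≡ 102501531 (mod 126174424).

102501531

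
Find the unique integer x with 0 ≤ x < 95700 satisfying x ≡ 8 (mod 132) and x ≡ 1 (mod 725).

42776

Write x = 8 + 132·k. Then 132·k ≡ 1 − 8 ≡ 718 (mod 725).
Need 132⁻¹ mod 725. Extended Euclid on (725, 132):
725 = 5·132 + 65
132 = 2·65 + 2
65 = 32·2 + 1
2 = 2·1 + 0
Back-substitute:
1 = 65 − 32·2
1 = −32·132 + 65·65
1 = 65·725 − 357·132
132⁻¹ ≡ 368 (mod 725), so k ≡ 368·718 ≡ 324 (mod 725).
x = 8 + 132·324 = 42776.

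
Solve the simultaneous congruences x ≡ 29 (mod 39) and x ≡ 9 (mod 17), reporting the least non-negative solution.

Write x = 29 + 39·k. Then 39·k ≡ 9 − 29 ≡ 14 (mod 17).
Need 39⁻¹ mod 17. Extended Euclid on (17, 5):
17 = 3×5 + 2
5 = 2×2 + 1
2 = 2×1 + 0
Back-substitute:
1 = 5 − 2·2
1 = −2·17 + 7·5
39⁻¹ ≡ 7 (mod 17), so k ≡ 7·14 ≡ 13 (mod 17).
x = 29 + 39·13 = 536.

536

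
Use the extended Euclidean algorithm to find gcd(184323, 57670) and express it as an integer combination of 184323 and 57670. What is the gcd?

1

Apply Euclid's algorithm to 184323 and 57670:
184323 = 3·57670 + 11313
57670 = 5·11313 + 1105
11313 = 10·1105 + 263
1105 = 4·263 + 53
263 = 4·53 + 51
53 = 1·51 + 2
51 = 25·2 + 1
2 = 2·1 + 0
gcd(184323, 57670) = 1.
Working backward:
1 = 51 − 25·2
1 = −25·53 + 26·51
1 = 26·263 − 129·53
1 = −129·1105 + 542·263
1 = 542·11313 − 5549·1105
1 = −5549·57670 + 28287·11313
1 = 28287·184323 − 90410·57670
So 1 = (28287)·184323 + (-90410)·57670.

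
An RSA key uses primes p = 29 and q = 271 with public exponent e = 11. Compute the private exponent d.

φ(n) = (p−1)(q−1) = 28·270 = 7560.
Need d with 11·d ≡ 1 (mod 7560). Apply the extended Euclidean algorithm:
7560 = 687×11 + 3
11 = 3×3 + 2
3 = 1×2 + 1
2 = 2×1 + 0
Back-substitute:
1 = 3 − 2
1 = −11 + 4·3
1 = 4·7560 − 2749·11
So 11·(-2749) ≡ 1 (mod 7560), hence d ≡ -2749 ≡ 4811 (mod 7560).

4811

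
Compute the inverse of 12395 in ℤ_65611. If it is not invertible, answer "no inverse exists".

Run Euclid on (65611, 12395):
65611 = 5×12395 + 3636
12395 = 3×3636 + 1487
3636 = 2×1487 + 662
1487 = 2×662 + 163
662 = 4×163 + 10
163 = 16×10 + 3
10 = 3×3 + 1
3 = 3×1 + 0
Since gcd(12395, 65611) = 1, back-substitute to write 1 as a combination:
1 = 10 − 3·3
1 = −3·163 + 49·10
1 = 49·662 − 199·163
1 = −199·1487 + 447·662
1 = 447·3636 − 1093·1487
1 = −1093·12395 + 3726·3636
1 = 3726·65611 − 19723·12395
Hence 12395⁻¹ ≡ -19723 ≡ 45888 (mod 65611).

45888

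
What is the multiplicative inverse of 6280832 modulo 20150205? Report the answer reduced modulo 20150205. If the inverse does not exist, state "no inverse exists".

4672313

Run Euclid on (20150205, 6280832):
20150205 = 3×6280832 + 1307709
6280832 = 4×1307709 + 1049996
1307709 = 1×1049996 + 257713
1049996 = 4×257713 + 19144
257713 = 13×19144 + 8841
19144 = 2×8841 + 1462
8841 = 6×1462 + 69
1462 = 21×69 + 13
69 = 5×13 + 4
13 = 3×4 + 1
4 = 4×1 + 0
The gcd is 1. Working backward:
1 = 13 − 3·4
1 = −3·69 + 16·13
1 = 16·1462 − 339·69
1 = −339·8841 + 2050·1462
1 = 2050·19144 − 4439·8841
1 = −4439·257713 + 59757·19144
1 = 59757·1049996 − 243467·257713
1 = −243467·1307709 + 303224·1049996
1 = 303224·6280832 − 1456363·1307709
1 = −1456363·20150205 + 4672313·6280832
So 6280832·4672313 ≡ 1 (mod 20150205).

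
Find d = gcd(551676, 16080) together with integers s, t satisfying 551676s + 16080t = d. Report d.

12

Apply Euclid's algorithm to 551676 and 16080:
551676 = 34×16080 + 4956
16080 = 3×4956 + 1212
4956 = 4×1212 + 108
1212 = 11×108 + 24
108 = 4×24 + 12
24 = 2×12 + 0
gcd(551676, 16080) = 12.
Back-substituting:
12 = 108 − 4·24
12 = −4·1212 + 45·108
12 = 45·4956 − 184·1212
12 = −184·16080 + 597·4956
12 = 597·551676 − 20482·16080
So 12 = (597)·551676 + (-20482)·16080.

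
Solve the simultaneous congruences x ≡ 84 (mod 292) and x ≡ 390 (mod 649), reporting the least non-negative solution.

Write x = 84 + 292·k. Then 292·k ≡ 390 − 84 ≡ 306 (mod 649).
Need 292⁻¹ mod 649. Extended Euclid on (649, 292):
649 = 2·292 + 65
292 = 4·65 + 32
65 = 2·32 + 1
32 = 32·1 + 0
Back-substitute:
1 = 65 − 2·32
1 = −2·292 + 9·65
1 = 9·649 − 20·292
292⁻¹ ≡ 629 (mod 649), so k ≡ 629·306 ≡ 370 (mod 649).
x = 84 + 292·370 = 108124.

108124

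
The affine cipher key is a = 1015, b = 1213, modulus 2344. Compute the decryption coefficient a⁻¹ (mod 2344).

Apply the Euclidean algorithm to 2344 and 1015:
2344 = 2×1015 + 314
1015 = 3×314 + 73
314 = 4×73 + 22
73 = 3×22 + 7
22 = 3×7 + 1
7 = 7×1 + 0
The gcd is 1. Working backward:
1 = 22 − 3·7
1 = −3·73 + 10·22
1 = 10·314 − 43·73
1 = −43·1015 + 139·314
1 = 139·2344 − 321·1015
Thus 1015·(-321) ≡ 1 (mod 2344); reducing, -321 mod 2344 = 2023.

2023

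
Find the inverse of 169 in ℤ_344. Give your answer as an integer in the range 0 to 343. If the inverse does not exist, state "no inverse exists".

Run Euclid on (344, 169):
344 = 2×169 + 6
169 = 28×6 + 1
6 = 6×1 + 0
The gcd is 1. Working backward:
1 = 169 − 28·6
1 = −28·344 + 57·169
So 169·57 ≡ 1 (mod 344).

57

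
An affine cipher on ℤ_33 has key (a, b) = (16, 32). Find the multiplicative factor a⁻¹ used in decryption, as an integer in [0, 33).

gcd(33, 16) by repeated division:
33 = 2×16 + 1
16 = 16×1 + 0
The gcd is 1. Working backward:
1 = 33 − 2·16
Hence 16⁻¹ ≡ -2 ≡ 31 (mod 33).

31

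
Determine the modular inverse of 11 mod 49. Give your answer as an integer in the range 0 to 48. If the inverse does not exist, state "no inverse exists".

Extended Euclidean algorithm:
49 = 4*11 + 5
11 = 2*5 + 1
5 = 5*1 + 0
The gcd is 1. Working backward:
1 = 11 − 2·5
1 = −2·49 + 9·11
So 11·9 ≡ 1 (mod 49).

9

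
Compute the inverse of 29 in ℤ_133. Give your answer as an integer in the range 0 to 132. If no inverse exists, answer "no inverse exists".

78

Run Euclid on (133, 29):
133 = 4×29 + 17
29 = 1×17 + 12
17 = 1×12 + 5
12 = 2×5 + 2
5 = 2×2 + 1
2 = 2×1 + 0
Since gcd(29, 133) = 1, back-substitute to write 1 as a combination:
1 = 5 − 2·2
1 = −2·12 + 5·5
1 = 5·17 − 7·12
1 = −7·29 + 12·17
1 = 12·133 − 55·29
Hence 29⁻¹ ≡ -55 ≡ 78 (mod 133).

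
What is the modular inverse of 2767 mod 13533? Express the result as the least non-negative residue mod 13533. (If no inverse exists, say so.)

11875

Run Euclid on (13533, 2767):
13533 = 4*2767 + 2465
2767 = 1*2465 + 302
2465 = 8*302 + 49
302 = 6*49 + 8
49 = 6*8 + 1
8 = 8*1 + 0
The gcd is 1. Working backward:
1 = 49 − 6·8
1 = −6·302 + 37·49
1 = 37·2465 − 302·302
1 = −302·2767 + 339·2465
1 = 339·13533 − 1658·2767
So 2767·(-1658) ≡ 1 (mod 13533), and -1658 ≡ 11875 (mod 13533).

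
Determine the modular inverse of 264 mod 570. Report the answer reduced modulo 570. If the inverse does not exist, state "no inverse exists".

no inverse exists

Compute gcd(264, 570):
570 = 2×264 + 42
264 = 6×42 + 12
42 = 3×12 + 6
12 = 2×6 + 0
gcd(264, 570) = 6 ≠ 1, so 264 has no multiplicative inverse modulo 570.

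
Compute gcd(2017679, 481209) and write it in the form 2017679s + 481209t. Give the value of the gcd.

1

Euclidean algorithm:
2017679 = 4×481209 + 92843
481209 = 5×92843 + 16994
92843 = 5×16994 + 7873
16994 = 2×7873 + 1248
7873 = 6×1248 + 385
1248 = 3×385 + 93
385 = 4×93 + 13
93 = 7×13 + 2
13 = 6×2 + 1
2 = 2×1 + 0
gcd(2017679, 481209) = 1.
Working backward:
1 = 13 − 6·2
1 = −6·93 + 43·13
1 = 43·385 − 178·93
1 = −178·1248 + 577·385
1 = 577·7873 − 3640·1248
1 = −3640·16994 + 7857·7873
1 = 7857·92843 − 42925·16994
1 = −42925·481209 + 222482·92843
1 = 222482·2017679 − 932853·481209
So 1 = (222482)·2017679 + (-932853)·481209.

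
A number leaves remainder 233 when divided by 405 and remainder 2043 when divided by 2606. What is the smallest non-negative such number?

419003

Write x = 233 + 405·k. Then 405·k ≡ 2043 − 233 ≡ 1810 (mod 2606).
Need 405⁻¹ mod 2606. Extended Euclid on (2606, 405):
2606 = 6×405 + 176
405 = 2×176 + 53
176 = 3×53 + 17
53 = 3×17 + 2
17 = 8×2 + 1
2 = 2×1 + 0
Back-substitute:
1 = 17 − 8·2
1 = −8·53 + 25·17
1 = 25·176 − 83·53
1 = −83·405 + 191·176
1 = 191·2606 − 1229·405
405⁻¹ ≡ 1377 (mod 2606), so k ≡ 1377·1810 ≡ 1034 (mod 2606).
x = 233 + 405·1034 = 419003.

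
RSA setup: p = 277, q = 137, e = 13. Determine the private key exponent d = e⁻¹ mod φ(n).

14437

φ(n) = (p−1)(q−1) = 276·136 = 37536.
Need d with 13·d ≡ 1 (mod 37536). Apply the extended Euclidean algorithm:
37536 = 2887·13 + 5
13 = 2·5 + 3
5 = 1·3 + 2
3 = 1·2 + 1
2 = 2·1 + 0
Back-substitute:
1 = 3 − 2
1 = −5 + 2·3
1 = 2·13 − 5·5
1 = −5·37536 + 14437·13
So 13·14437 ≡ 1 (mod 37536), hence d = 14437.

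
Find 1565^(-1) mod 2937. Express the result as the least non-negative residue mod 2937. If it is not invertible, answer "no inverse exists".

Extended Euclidean algorithm:
2937 = 1*1565 + 1372
1565 = 1*1372 + 193
1372 = 7*193 + 21
193 = 9*21 + 4
21 = 5*4 + 1
4 = 4*1 + 0
gcd = 1, so the inverse exists. Back-substitute:
1 = 21 − 5·4
1 = −5·193 + 46·21
1 = 46·1372 − 327·193
1 = −327·1565 + 373·1372
1 = 373·2937 − 700·1565
Hence 1565⁻¹ ≡ -700 ≡ 2237 (mod 2937).

2237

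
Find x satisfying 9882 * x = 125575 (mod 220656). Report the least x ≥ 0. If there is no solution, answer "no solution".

no solution

gcd(9882, 220656):
220656 = 22·9882 + 3252
9882 = 3·3252 + 126
3252 = 25·126 + 102
126 = 1·102 + 24
102 = 4·24 + 6
24 = 4·6 + 0
gcd = 6, but 6 ∤ 125575, so the congruence has no solution.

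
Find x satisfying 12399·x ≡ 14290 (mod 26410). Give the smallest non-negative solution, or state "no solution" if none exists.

First find gcd(12399, 26410):
26410 = 2×12399 + 1612
12399 = 7×1612 + 1115
1612 = 1×1115 + 497
1115 = 2×497 + 121
497 = 4×121 + 13
121 = 9×13 + 4
13 = 3×4 + 1
4 = 4×1 + 0
gcd = 1, so a unique solution mod 26410 exists.
Back-substitute for the Bézout coefficients:
1 = 13 − 3·4
1 = −3·121 + 28·13
1 = 28·497 − 115·121
1 = −115·1115 + 258·497
1 = 258·1612 − 373·1115
1 = −373·12399 + 2869·1612
1 = 2869·26410 − 6111·12399
So 12399·(-6111) ≡ 1 (mod 26410), giving 12399⁻¹ ≡ 20299.
x ≡ 12399⁻¹·14290 ≡ 20299·14290 ≡ 11680 (mod 26410).

11680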